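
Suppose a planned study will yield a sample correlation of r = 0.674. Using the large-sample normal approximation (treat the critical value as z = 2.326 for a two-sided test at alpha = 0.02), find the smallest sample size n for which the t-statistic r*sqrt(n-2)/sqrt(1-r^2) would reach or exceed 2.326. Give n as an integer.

Need r·√(n−2)/√(1−r²) ≥ 2.326
√(n−2) ≥ 2.326·√(1−0.454276) / 0.674 = 2.326·0.738731 / 0.674 = 2.5494
n−2 ≥ 6.4994  ⇒  n ≥ 8.4994
Smallest integer n = 9

9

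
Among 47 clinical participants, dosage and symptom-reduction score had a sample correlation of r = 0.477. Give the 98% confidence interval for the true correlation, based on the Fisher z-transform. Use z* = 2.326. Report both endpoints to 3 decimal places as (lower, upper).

(0.167, 0.701)

Fisher z: z_r = atanh(r) = ½·ln((1+0.477)/(1−0.477)) = 0.519093
SE(z) = 1/√(n−3) = 1/√44 = 0.150756
98% ⇒ z* = 2.326; margin = 2.326·0.150756 = 0.350658
CI on z-scale: (0.168435, 0.869751)
Back-transform: tanh(0.168435) = 0.166860, tanh(0.869751) = 0.701248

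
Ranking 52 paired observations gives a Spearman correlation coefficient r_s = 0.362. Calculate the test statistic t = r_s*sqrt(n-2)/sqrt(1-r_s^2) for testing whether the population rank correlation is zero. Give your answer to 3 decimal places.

2.746

t = r_s·√(n−2) / √(1−r_s²) with r_s = 0.362, n = 52
  = 0.362·√50 / √(1 − 0.131044)
  = 0.362·7.071068 / 0.932178
  = 2.559727 / 0.932178 = 2.746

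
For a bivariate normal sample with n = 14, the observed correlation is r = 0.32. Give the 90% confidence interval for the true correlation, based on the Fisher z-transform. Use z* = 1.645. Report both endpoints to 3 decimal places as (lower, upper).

(-0.163, 0.679)

Fisher z: z_r = atanh(r) = ½·ln((1+0.32)/(1−0.32)) = 0.331647
SE(z) = 1/√(n−3) = 1/√11 = 0.301511
90% ⇒ z* = 1.645; margin = 1.645·0.301511 = 0.495986
CI on z-scale: (-0.164339, 0.827633)
Back-transform: tanh(-0.164339) = -0.162875, tanh(0.827633) = 0.679203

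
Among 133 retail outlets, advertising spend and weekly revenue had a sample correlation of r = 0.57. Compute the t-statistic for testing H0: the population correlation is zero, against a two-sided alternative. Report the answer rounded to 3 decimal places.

7.940

t = r·√(n−2) / √(1−r²) with r = 0.57, n = 133
  = 0.57·√131 / √(1 − 0.3249)
  = 0.57·11.445523 / 0.821645
  = 6.523948 / 0.821645 = 7.940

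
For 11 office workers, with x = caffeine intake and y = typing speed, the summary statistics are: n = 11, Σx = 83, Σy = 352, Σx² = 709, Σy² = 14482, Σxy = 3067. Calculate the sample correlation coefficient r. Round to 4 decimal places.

Numerator: nΣxy − (Σx)(Σy) = 11·3067 − (83)(352) = 4521
Denominator: √[(nΣx²−(Σx)²)(nΣy²−(Σy)²)]
  nΣx²−(Σx)² = 11·709 − 6889 = 910;  nΣy²−(Σy)² = 11·14482 − 123904 = 35398
  √(910·35398) = √32212180 = 5675.5775
r = 4521 / 5675.5775 = 0.7966

0.7966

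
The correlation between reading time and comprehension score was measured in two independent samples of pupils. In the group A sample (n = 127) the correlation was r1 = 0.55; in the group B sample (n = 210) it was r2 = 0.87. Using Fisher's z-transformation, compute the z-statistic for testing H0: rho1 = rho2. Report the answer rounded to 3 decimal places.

z1 = atanh(0.55) = 0.618381,  z2 = atanh(0.87) = 1.333080
SE = √(1/(n1−3) + 1/(n2−3)) = √(1/124 + 1/207) = √(0.0080645 + 0.0048309) = √0.0128954 = 0.113558
z = (z1 − z2)/SE = (0.618381 − 1.333080) / 0.113558 = -0.714699 / 0.113558 = -6.294

-6.294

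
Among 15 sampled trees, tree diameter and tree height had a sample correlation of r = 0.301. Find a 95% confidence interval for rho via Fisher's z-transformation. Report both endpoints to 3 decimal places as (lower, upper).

Fisher z: z_r = atanh(r) = ½·ln((1+0.301)/(1−0.301)) = 0.310619
SE(z) = 1/√(n−3) = 1/√12 = 0.288675
95% ⇒ z* = 1.960; margin = 1.960·0.288675 = 0.565803
CI on z-scale: (-0.255184, 0.876422)
Back-transform: tanh(-0.255184) = -0.249785, tanh(0.876422) = 0.704622

(-0.250, 0.705)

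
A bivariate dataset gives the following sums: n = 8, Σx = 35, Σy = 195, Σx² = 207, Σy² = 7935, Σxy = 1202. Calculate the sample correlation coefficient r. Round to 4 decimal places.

0.8426

S_xy = nΣxy − ΣxΣy = 8·1202 − 35·195 = 9616 − 6825 = 2791
S_xx = nΣx² − (Σx)² = 8·207 − 35² = 1656 − 1225 = 431
S_yy = nΣy² − (Σy)² = 8·7935 − 195² = 63480 − 38025 = 25455
r = S_xy / √(S_xx·S_yy) = 2791 / √(431·25455) = 2791 / √10971105 = 2791 / 3312.2658 = 0.8426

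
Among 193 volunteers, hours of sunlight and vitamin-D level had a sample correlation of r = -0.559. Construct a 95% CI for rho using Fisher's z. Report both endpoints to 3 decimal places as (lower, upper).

z_r = atanh(-0.559) = -0.631377;  SE = 1/√(n−3) = 1/√190 = 0.072548
z-limits: -0.631377 ± 1.960·0.072548 = -0.631377 ± 0.142194 = [-0.773571, -0.489183]
ρ-limits: (tanh -0.773571, tanh -0.489183) = (-0.649, -0.454)

(-0.649, -0.454)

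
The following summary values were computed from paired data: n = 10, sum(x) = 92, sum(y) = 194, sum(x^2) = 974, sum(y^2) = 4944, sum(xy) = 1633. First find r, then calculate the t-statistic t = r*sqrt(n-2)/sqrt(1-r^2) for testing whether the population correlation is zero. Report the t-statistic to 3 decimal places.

-1.202

S_xy = nΣxy − ΣxΣy = 10·1633 − 92·194 = 16330 − 17848 = -1518
S_xx = nΣx² − (Σx)² = 10·974 − 92² = 9740 − 8464 = 1276
S_yy = nΣy² − (Σy)² = 10·4944 − 194² = 49440 − 37636 = 11804
r = S_xy / √(S_xx·S_yy) = -1518 / √(1276·11804) = -1518 / √15061904 = -1518 / 3880.9669 = -0.3911
t = r·√(n−2)/√(1−r²) = -0.3911·√8 / √(1−0.152959) = -1.106198 / 0.920348 = -1.202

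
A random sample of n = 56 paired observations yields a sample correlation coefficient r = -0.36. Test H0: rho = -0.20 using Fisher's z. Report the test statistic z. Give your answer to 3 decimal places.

z_r = atanh(-0.36) = -0.376886,  z_0 = atanh(-0.20) = -0.202733
SE = 1/√(n−3) = 1/√53 = 0.137361
z = (z_r − z_0)/SE = (-0.376886 − (-0.202733)) / 0.137361 = -0.174153 / 0.137361 = -1.268

-1.268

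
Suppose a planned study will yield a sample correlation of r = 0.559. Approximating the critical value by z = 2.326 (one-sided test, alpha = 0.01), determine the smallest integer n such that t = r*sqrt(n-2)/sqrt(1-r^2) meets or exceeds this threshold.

r√(n−2)/√(1−r²) ≥ 2.326  ⇔  n−2 ≥ (2.326)²·(1−r²)/r²
(1−r²)/r² = (1−0.312481)/0.312481 = 2.2002
n ≥ 2 + 5.410276·2.2002 = 2 + 11.9037 = 13.9037
⌈13.9037⌉ = 14

14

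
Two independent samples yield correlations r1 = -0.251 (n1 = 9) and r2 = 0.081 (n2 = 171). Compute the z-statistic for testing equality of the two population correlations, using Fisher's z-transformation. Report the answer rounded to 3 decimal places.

-0.813

Fisher z-transforms: z1 = atanh(-0.251) = -0.256480, z2 = atanh(0.081) = 0.081178; difference d = -0.337658
Var(d) = 1/6 + 1/168 = 0.1666667 + 0.0059524 = 0.1726191
z = d/√Var(d) = -0.337658 / √0.1726191 = -0.337658 / 0.415475 = -0.813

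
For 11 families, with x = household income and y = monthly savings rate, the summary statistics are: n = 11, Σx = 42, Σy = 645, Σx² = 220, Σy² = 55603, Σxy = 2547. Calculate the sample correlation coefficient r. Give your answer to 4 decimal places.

S_xy = nΣxy − ΣxΣy = 11·2547 − 42·645 = 28017 − 27090 = 927
S_xx = nΣx² − (Σx)² = 11·220 − 42² = 2420 − 1764 = 656
S_yy = nΣy² − (Σy)² = 11·55603 − 645² = 611633 − 416025 = 195608
r = S_xy / √(S_xx·S_yy) = 927 / √(656·195608) = 927 / √128318848 = 927 / 11327.7910 = 0.0818

0.0818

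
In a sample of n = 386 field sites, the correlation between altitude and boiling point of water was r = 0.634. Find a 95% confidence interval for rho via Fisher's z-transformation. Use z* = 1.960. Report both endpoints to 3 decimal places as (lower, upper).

(0.570, 0.690)

Fisher z: z_r = atanh(r) = ½·ln((1+0.634)/(1−0.634)) = 0.748076
SE(z) = 1/√(n−3) = 1/√383 = 0.051098
95% ⇒ z* = 1.960; margin = 1.960·0.051098 = 0.100152
CI on z-scale: (0.647924, 0.848228)
Back-transform: tanh(0.647924) = 0.570271, tanh(0.848228) = 0.690143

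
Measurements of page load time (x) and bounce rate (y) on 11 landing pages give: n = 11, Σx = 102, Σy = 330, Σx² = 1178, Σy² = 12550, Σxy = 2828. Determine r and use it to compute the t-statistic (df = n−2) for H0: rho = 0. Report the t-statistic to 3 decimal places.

S_xy = nΣxy − ΣxΣy = 11·2828 − 102·330 = 31108 − 33660 = -2552
S_xx = nΣx² − (Σx)² = 11·1178 − 102² = 12958 − 10404 = 2554
S_yy = nΣy² − (Σy)² = 11·12550 − 330² = 138050 − 108900 = 29150
r = S_xy / √(S_xx·S_yy) = -2552 / √(2554·29150) = -2552 / √74449100 = -2552 / 8628.3892 = -0.2958
t = r·√(n−2)/√(1−r²) = -0.2958·√9 / √(1−0.087498) = -0.887400 / 0.955250 = -0.929

-0.929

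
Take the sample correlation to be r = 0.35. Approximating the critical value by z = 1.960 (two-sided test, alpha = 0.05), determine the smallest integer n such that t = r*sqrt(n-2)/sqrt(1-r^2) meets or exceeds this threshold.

30

Need r·√(n−2)/√(1−r²) ≥ 1.960
√(n−2) ≥ 1.960·√(1−0.1225) / 0.35 = 1.960·0.936750 / 0.35 = 5.2458
n−2 ≥ 27.5184  ⇒  n ≥ 29.5184
Smallest integer n = 30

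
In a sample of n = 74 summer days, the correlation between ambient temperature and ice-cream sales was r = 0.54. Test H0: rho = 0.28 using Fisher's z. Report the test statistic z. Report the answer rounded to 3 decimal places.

2.667

Fisher z: atanh(0.54) = 0.604156, atanh(0.28) = 0.287682
z = (z_r − z_0)·√(n−3) = (0.604156 − 0.287682)·√71 = 0.316474 · 8.426150 = 2.667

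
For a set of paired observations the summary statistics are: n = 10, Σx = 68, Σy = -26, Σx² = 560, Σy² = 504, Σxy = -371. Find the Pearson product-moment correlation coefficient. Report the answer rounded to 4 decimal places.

Numerator: nΣxy − (Σx)(Σy) = 10·(-371) − (68)(-26) = -1942
Denominator: √[(nΣx²−(Σx)²)(nΣy²−(Σy)²)]
  nΣx²−(Σx)² = 10·560 − 4624 = 976;  nΣy²−(Σy)² = 10·504 − 676 = 4364
  √(976·4364) = √4259264 = 2063.7984
r = -1942 / 2063.7984 = -0.9410

-0.9410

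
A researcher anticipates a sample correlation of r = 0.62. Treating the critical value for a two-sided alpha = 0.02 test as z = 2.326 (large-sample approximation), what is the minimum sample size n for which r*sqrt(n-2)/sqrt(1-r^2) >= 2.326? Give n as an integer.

11

Need r·√(n−2)/√(1−r²) ≥ 2.326
√(n−2) ≥ 2.326·√(1−0.3844) / 0.62 = 2.326·0.784602 / 0.62 = 2.9435
n−2 ≥ 8.6642  ⇒  n ≥ 10.6642
Smallest integer n = 11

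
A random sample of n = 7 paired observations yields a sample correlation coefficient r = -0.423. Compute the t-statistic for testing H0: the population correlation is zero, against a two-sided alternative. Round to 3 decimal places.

t = r·√(n−2) / √(1−r²) with r = -0.423, n = 7
  = -0.423·√5 / √(1 − 0.178929)
  = -0.423·2.236068 / 0.906130
  = -0.945857 / 0.906130 = -1.044

-1.044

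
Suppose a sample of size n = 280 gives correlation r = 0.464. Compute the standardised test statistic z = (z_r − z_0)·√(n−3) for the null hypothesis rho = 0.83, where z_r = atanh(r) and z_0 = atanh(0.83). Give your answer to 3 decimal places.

z_r = atanh(0.464) = 0.502397,  z_0 = atanh(0.83) = 1.188136
SE = 1/√(n−3) = 1/√277 = 0.060084
z = (z_r − z_0)/SE = (0.502397 − 1.188136) / 0.060084 = -0.685739 / 0.060084 = -11.413

-11.413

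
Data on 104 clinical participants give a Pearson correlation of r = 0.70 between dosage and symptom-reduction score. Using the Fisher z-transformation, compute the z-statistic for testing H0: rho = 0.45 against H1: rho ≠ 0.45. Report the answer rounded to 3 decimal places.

z_r = atanh(0.70) = 0.867301,  z_0 = atanh(0.45) = 0.484700
SE = 1/√(n−3) = 1/√101 = 0.099504
z = (z_r − z_0)/SE = (0.867301 − 0.484700) / 0.099504 = 0.382601 / 0.099504 = 3.845

3.845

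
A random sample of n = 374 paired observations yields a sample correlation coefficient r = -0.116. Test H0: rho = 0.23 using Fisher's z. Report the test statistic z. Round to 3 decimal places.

-6.755

z_r = atanh(-0.116) = -0.116525,  z_0 = atanh(0.23) = 0.234189
SE = 1/√(n−3) = 1/√371 = 0.051917
z = (z_r − z_0)/SE = (-0.116525 − 0.234189) / 0.051917 = -0.350714 / 0.051917 = -6.755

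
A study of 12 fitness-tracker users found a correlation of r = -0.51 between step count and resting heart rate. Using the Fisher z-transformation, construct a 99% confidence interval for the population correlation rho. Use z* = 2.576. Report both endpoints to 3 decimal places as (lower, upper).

(-0.890, 0.288)

Fisher z: z_r = atanh(r) = ½·ln((1+(-0.51))/(1−(-0.51))) = -0.562730
SE(z) = 1/√(n−3) = 1/√9 = 0.333333
99% ⇒ z* = 2.576; margin = 2.576·0.333333 = 0.858666
CI on z-scale: (-1.421396, 0.295936)
Back-transform: tanh(-1.421396) = -0.889890, tanh(0.295936) = 0.287589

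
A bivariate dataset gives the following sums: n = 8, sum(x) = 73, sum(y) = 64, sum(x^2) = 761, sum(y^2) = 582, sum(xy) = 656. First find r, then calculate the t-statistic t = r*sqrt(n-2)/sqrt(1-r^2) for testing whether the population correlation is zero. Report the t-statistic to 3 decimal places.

4.620

Numerator: nΣxy − (Σx)(Σy) = 8·656 − (73)(64) = 576
Denominator: √[(nΣx²−(Σx)²)(nΣy²−(Σy)²)]
  nΣx²−(Σx)² = 8·761 − 5329 = 759;  nΣy²−(Σy)² = 8·582 − 4096 = 560
  √(759·560) = √425040 = 651.9509
r = 576 / 651.9509 = 0.8835
t = r·√(n−2)/√(1−r²) = 0.8835·√6 / √(1−0.780572) = 2.164124 / 0.468431 = 4.620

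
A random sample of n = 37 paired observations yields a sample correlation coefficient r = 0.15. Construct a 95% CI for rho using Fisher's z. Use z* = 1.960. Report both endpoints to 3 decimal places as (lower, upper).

(-0.183, 0.452)

z_r = atanh(0.15) = 0.151140;  SE = 1/√(n−3) = 1/√34 = 0.171499
z-limits: 0.151140 ± 1.960·0.171499 = 0.151140 ± 0.336138 = [-0.184998, 0.487278]
ρ-limits: (tanh -0.184998, tanh 0.487278) = (-0.183, 0.452)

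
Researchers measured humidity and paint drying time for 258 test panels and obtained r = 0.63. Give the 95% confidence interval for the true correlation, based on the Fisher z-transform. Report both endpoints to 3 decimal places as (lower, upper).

z_r = atanh(0.63) = 0.741416;  SE = 1/√(n−3) = 1/√255 = 0.062622
z-limits: 0.741416 ± 1.960·0.062622 = 0.741416 ± 0.122739 = [0.618677, 0.864155]
ρ-limits: (tanh 0.618677, tanh 0.864155) = (0.550, 0.698)

(0.550, 0.698)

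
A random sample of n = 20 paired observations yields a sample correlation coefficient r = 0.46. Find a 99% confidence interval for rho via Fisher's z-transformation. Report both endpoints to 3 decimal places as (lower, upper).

z_r = atanh(0.46) = 0.497311;  SE = 1/√(n−3) = 1/√17 = 0.242536
z-limits: 0.497311 ± 2.576·0.242536 = 0.497311 ± 0.624773 = [-0.127462, 1.122084]
ρ-limits: (tanh -0.127462, tanh 1.122084) = (-0.127, 0.808)

(-0.127, 0.808)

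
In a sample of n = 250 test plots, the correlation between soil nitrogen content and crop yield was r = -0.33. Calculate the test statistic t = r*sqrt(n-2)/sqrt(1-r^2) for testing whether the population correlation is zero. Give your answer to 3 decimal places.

1 − r² = 1 − 0.1089 = 0.8911;  √(1−r²) = 0.943981
√(n−2) = √248 = 15.748016
t = r·√(n−2)/√(1−r²) = -0.33 · 15.748016 / 0.943981 = -5.505

-5.505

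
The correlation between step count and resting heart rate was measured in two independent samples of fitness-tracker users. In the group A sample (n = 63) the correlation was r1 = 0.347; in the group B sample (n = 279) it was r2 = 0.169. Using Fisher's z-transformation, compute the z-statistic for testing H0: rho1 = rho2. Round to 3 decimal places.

z1 = atanh(0.347) = 0.362029,  z2 = atanh(0.169) = 0.170637
SE = √(1/(n1−3) + 1/(n2−3)) = √(1/60 + 1/276) = √(0.0166667 + 0.0036232) = √0.0202899 = 0.142443
z = (z1 − z2)/SE = (0.362029 − 0.170637) / 0.142443 = 0.191392 / 0.142443 = 1.344

1.344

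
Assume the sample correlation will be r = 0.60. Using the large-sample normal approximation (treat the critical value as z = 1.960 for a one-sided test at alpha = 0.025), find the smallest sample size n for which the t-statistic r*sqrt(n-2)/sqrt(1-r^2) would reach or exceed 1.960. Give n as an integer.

r√(n−2)/√(1−r²) ≥ 1.960  ⇔  n−2 ≥ (1.960)²·(1−r²)/r²
(1−r²)/r² = (1−0.3600)/0.3600 = 1.7778
n ≥ 2 + 3.8416·1.7778 = 2 + 6.8296 = 8.8296
⌈8.8296⌉ = 9

9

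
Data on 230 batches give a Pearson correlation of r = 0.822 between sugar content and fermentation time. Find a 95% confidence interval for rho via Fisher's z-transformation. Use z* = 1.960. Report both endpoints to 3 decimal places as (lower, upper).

Fisher z: z_r = atanh(r) = ½·ln((1+0.822)/(1−0.822)) = 1.162953
SE(z) = 1/√(n−3) = 1/√227 = 0.066372
95% ⇒ z* = 1.960; margin = 1.960·0.066372 = 0.130089
CI on z-scale: (1.032864, 1.293042)
Back-transform: tanh(1.032864) = 0.775054, tanh(1.293042) = 0.859921

(0.775, 0.860)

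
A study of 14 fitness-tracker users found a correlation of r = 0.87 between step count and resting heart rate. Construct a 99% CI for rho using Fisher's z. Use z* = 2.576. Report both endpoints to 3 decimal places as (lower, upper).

Fisher z: z_r = atanh(r) = ½·ln((1+0.87)/(1−0.87)) = 1.333080
SE(z) = 1/√(n−3) = 1/√11 = 0.301511
99% ⇒ z* = 2.576; margin = 2.576·0.301511 = 0.776692
CI on z-scale: (0.556388, 2.109772)
Back-transform: tanh(0.556388) = 0.505293, tanh(2.109772) = 0.971016

(0.505, 0.971)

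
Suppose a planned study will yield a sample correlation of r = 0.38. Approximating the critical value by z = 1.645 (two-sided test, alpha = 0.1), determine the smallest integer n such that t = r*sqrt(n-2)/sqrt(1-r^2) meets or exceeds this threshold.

r√(n−2)/√(1−r²) ≥ 1.645  ⇔  n−2 ≥ (1.645)²·(1−r²)/r²
(1−r²)/r² = (1−0.1444)/0.1444 = 5.9252
n ≥ 2 + 2.706025·5.9252 = 2 + 16.0337 = 18.0337
⌈18.0337⌉ = 19

19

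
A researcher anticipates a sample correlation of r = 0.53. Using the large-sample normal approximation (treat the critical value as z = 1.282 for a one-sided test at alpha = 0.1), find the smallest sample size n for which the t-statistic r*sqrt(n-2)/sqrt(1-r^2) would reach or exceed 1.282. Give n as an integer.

Need r·√(n−2)/√(1−r²) ≥ 1.282
√(n−2) ≥ 1.282·√(1−0.2809) / 0.53 = 1.282·0.847998 / 0.53 = 2.0512
n−2 ≥ 4.2074  ⇒  n ≥ 6.2074
Smallest integer n = 7

7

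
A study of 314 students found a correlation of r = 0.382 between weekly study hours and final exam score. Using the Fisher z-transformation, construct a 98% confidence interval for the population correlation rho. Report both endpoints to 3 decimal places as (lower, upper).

z_r = atanh(0.382) = 0.402399;  SE = 1/√(n−3) = 1/√311 = 0.056705
z-limits: 0.402399 ± 2.326·0.056705 = 0.402399 ± 0.131896 = [0.270503, 0.534295]
ρ-limits: (tanh 0.270503, tanh 0.534295) = (0.264, 0.489)

(0.264, 0.489)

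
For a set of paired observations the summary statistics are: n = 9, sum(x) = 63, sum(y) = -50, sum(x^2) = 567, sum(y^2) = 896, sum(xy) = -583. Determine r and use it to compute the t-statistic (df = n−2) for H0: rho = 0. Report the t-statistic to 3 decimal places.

S_xy = nΣxy − ΣxΣy = 9·(-583) − 63·(-50) = -5247 − (-3150) = -2097
S_xx = nΣx² − (Σx)² = 9·567 − 63² = 5103 − 3969 = 1134
S_yy = nΣy² − (Σy)² = 9·896 − (-50)² = 8064 − 2500 = 5564
r = S_xy / √(S_xx·S_yy) = -2097 / √(1134·5564) = -2097 / √6309576 = -2097 / 2511.8869 = -0.8348
t = r·√(n−2)/√(1−r²) = -0.8348·√7 / √(1−0.696891) = -2.208673 / 0.550553 = -4.012

-4.012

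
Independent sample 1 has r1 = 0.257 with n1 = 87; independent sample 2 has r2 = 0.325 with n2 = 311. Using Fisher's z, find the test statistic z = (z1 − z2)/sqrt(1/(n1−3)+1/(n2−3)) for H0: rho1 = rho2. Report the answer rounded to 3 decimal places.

z1 = atanh(0.257) = 0.262894,  z2 = atanh(0.325) = 0.337228
SE = √(1/(n1−3) + 1/(n2−3)) = √(1/84 + 1/308) = √(0.0119048 + 0.0032468) = √0.0151516 = 0.123092
z = (z1 − z2)/SE = (0.262894 − 0.337228) / 0.123092 = -0.074334 / 0.123092 = -0.604

-0.604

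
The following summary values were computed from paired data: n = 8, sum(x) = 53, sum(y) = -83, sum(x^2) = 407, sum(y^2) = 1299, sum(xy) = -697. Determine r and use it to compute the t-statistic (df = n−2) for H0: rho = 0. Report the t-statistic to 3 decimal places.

Numerator: nΣxy − (Σx)(Σy) = 8·(-697) − (53)(-83) = -1177
Denominator: √[(nΣx²−(Σx)²)(nΣy²−(Σy)²)]
  nΣx²−(Σx)² = 8·407 − 2809 = 447;  nΣy²−(Σy)² = 8·1299 − 6889 = 3503
  √(447·3503) = √1565841 = 1251.3357
r = -1177 / 1251.3357 = -0.9406
t = r·√(n−2)/√(1−r²) = -0.9406·√6 / √(1−0.884728) = -2.303990 / 0.339517 = -6.786

-6.786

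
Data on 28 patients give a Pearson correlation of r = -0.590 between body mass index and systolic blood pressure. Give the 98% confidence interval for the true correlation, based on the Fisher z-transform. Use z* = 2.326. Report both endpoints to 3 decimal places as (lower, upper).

(-0.815, -0.209)

z_r = atanh(-0.590) = -0.677666;  SE = 1/√(n−3) = 1/√25 = 0.200000
z-limits: -0.677666 ± 2.326·0.200000 = -0.677666 ± 0.465200 = [-1.142866, -0.212466]
ρ-limits: (tanh -1.142866, tanh -0.212466) = (-0.815, -0.209)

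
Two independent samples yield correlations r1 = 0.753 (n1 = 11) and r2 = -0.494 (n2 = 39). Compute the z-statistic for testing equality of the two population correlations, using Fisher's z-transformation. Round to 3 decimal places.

Fisher z-transforms: z1 = atanh(0.753) = 0.979848, z2 = atanh(-0.494) = -0.541338; difference d = 1.521186
Var(d) = 1/8 + 1/36 = 0.1250000 + 0.0277778 = 0.1527778
z = d/√Var(d) = 1.521186 / √0.1527778 = 1.521186 / 0.390868 = 3.892

3.892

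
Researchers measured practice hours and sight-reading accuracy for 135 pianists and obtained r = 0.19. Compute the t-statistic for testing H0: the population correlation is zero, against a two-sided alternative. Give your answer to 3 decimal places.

t = r·√(n−2) / √(1−r²) with r = 0.19, n = 135
  = 0.19·√133 / √(1 − 0.0361)
  = 0.19·11.532563 / 0.981784
  = 2.191187 / 0.981784 = 2.232

2.232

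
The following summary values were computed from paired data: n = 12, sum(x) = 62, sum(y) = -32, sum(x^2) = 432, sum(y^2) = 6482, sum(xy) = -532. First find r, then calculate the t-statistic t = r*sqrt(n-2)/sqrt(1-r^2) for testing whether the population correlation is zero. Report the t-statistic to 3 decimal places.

Numerator: nΣxy − (Σx)(Σy) = 12·(-532) − (62)(-32) = -4400
Denominator: √[(nΣx²−(Σx)²)(nΣy²−(Σy)²)]
  nΣx²−(Σx)² = 12·432 − 3844 = 1340;  nΣy²−(Σy)² = 12·6482 − 1024 = 76760
  √(1340·76760) = √102858400 = 10141.9130
r = -4400 / 10141.9130 = -0.4338
t = r·√(n−2)/√(1−r²) = -0.4338·√10 / √(1−0.188182) = -1.371796 / 0.901009 = -1.523

-1.523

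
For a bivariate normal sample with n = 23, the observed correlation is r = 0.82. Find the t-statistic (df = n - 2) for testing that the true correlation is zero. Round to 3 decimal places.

6.565

1 − r² = 1 − 0.6724 = 0.3276;  √(1−r²) = 0.572364
√(n−2) = √21 = 4.582576
t = r·√(n−2)/√(1−r²) = 0.82 · 4.582576 / 0.572364 = 6.565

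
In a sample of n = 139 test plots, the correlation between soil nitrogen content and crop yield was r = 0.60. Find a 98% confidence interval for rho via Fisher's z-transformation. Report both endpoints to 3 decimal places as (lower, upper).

z_r = atanh(0.60) = 0.693147;  SE = 1/√(n−3) = 1/√136 = 0.085749
z-limits: 0.693147 ± 2.326·0.085749 = 0.693147 ± 0.199452 = [0.493695, 0.892599]
ρ-limits: (tanh 0.493695, tanh 0.892599) = (0.457, 0.713)

(0.457, 0.713)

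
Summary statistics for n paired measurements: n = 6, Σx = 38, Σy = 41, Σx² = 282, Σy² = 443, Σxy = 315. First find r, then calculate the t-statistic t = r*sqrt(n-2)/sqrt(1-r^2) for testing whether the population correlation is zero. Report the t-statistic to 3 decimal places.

S_xy = nΣxy − ΣxΣy = 6·315 − 38·41 = 1890 − 1558 = 332
S_xx = nΣx² − (Σx)² = 6·282 − 38² = 1692 − 1444 = 248
S_yy = nΣy² − (Σy)² = 6·443 − 41² = 2658 − 1681 = 977
r = S_xy / √(S_xx·S_yy) = 332 / √(248·977) = 332 / √242296 = 332 / 492.2357 = 0.6745
t = r·√(n−2)/√(1−r²) = 0.6745·√4 / √(1−0.454950) = 1.349000 / 0.738275 = 1.827

1.827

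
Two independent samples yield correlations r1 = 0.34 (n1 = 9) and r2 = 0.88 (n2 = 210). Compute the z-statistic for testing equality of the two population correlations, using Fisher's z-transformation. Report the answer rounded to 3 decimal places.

-2.467

z1 = atanh(0.34) = 0.354093,  z2 = atanh(0.88) = 1.375768
SE = √(1/(n1−3) + 1/(n2−3)) = √(1/6 + 1/207) = √(0.1666667 + 0.0048309) = √0.1714976 = 0.414123
z = (z1 − z2)/SE = (0.354093 − 1.375768) / 0.414123 = -1.021675 / 0.414123 = -2.467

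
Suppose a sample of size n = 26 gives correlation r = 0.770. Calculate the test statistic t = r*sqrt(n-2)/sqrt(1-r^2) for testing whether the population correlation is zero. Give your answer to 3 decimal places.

t = r·√(n−2) / √(1−r²) with r = 0.770, n = 26
  = 0.770·√24 / √(1 − 0.592900)
  = 0.770·4.898979 / 0.638044
  = 3.772214 / 0.638044 = 5.912

5.912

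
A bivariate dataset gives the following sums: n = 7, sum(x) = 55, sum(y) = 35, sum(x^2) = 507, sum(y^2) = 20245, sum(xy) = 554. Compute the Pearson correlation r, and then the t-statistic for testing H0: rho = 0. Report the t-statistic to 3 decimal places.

0.523

Numerator: nΣxy − (Σx)(Σy) = 7·554 − (55)(35) = 1953
Denominator: √[(nΣx²−(Σx)²)(nΣy²−(Σy)²)]
  nΣx²−(Σx)² = 7·507 − 3025 = 524;  nΣy²−(Σy)² = 7·20245 − 1225 = 140490
  √(524·140490) = √73616760 = 8580.0210
r = 1953 / 8580.0210 = 0.2276
t = r·√(n−2)/√(1−r²) = 0.2276·√5 / √(1−0.051802) = 0.508929 / 0.973755 = 0.523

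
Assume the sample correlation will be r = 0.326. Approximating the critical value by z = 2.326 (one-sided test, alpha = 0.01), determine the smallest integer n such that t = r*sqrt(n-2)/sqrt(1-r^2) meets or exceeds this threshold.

r√(n−2)/√(1−r²) ≥ 2.326  ⇔  n−2 ≥ (2.326)²·(1−r²)/r²
(1−r²)/r² = (1−0.106276)/0.106276 = 8.4095
n ≥ 2 + 5.410276·8.4095 = 2 + 45.4977 = 47.4977
⌈47.4977⌉ = 48

48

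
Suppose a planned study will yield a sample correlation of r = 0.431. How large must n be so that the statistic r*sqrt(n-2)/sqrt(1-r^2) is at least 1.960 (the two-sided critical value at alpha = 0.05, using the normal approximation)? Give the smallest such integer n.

19

Need r·√(n−2)/√(1−r²) ≥ 1.960
√(n−2) ≥ 1.960·√(1−0.185761) / 0.431 = 1.960·0.902352 / 0.431 = 4.1035
n−2 ≥ 16.8387  ⇒  n ≥ 18.8387
Smallest integer n = 19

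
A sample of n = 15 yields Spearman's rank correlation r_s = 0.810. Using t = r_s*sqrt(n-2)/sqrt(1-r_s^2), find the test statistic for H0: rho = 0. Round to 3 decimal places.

4.980

1 − r_s² = 1 − 0.656100 = 0.343900;  √(1−r_s²) = 0.586430
√(n−2) = √13 = 3.605551
t = r_s·√(n−2)/√(1−r_s²) = 0.810 · 3.605551 / 0.586430 = 4.980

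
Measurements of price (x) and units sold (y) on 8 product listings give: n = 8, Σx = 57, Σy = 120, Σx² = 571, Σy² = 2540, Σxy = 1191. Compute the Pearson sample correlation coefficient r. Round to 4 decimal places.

0.9619

Numerator: nΣxy − (Σx)(Σy) = 8·1191 − (57)(120) = 2688
Denominator: √[(nΣx²−(Σx)²)(nΣy²−(Σy)²)]
  nΣx²−(Σx)² = 8·571 − 3249 = 1319;  nΣy²−(Σy)² = 8·2540 − 14400 = 5920
  √(1319·5920) = √7808480 = 2794.3658
r = 2688 / 2794.3658 = 0.9619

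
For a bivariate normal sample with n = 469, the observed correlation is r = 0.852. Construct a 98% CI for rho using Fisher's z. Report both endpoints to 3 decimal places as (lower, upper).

Fisher z: z_r = atanh(r) = ½·ln((1+0.852)/(1−0.852)) = 1.263405
SE(z) = 1/√(n−3) = 1/√466 = 0.046324
98% ⇒ z* = 2.326; margin = 2.326·0.046324 = 0.107750
CI on z-scale: (1.155655, 1.371155)
Back-transform: tanh(1.155655) = 0.819619, tanh(1.371155) = 0.878955

(0.820, 0.879)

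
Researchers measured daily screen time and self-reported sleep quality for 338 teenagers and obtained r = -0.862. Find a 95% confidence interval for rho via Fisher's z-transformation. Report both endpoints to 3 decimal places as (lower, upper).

(-0.887, -0.832)

Fisher z: z_r = atanh(r) = ½·ln((1+(-0.862))/(1−(-0.862))) = -1.301076
SE(z) = 1/√(n−3) = 1/√335 = 0.054636
95% ⇒ z* = 1.960; margin = 1.960·0.054636 = 0.107087
CI on z-scale: (-1.408163, -1.193989)
Back-transform: tanh(-1.408163) = -0.887103, tanh(-1.193989) = -0.831812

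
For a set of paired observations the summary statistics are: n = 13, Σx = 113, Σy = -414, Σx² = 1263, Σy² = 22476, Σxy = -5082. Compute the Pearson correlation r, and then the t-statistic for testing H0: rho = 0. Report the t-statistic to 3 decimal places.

S_xy = nΣxy − ΣxΣy = 13·(-5082) − 113·(-414) = -66066 − (-46782) = -19284
S_xx = nΣx² − (Σx)² = 13·1263 − 113² = 16419 − 12769 = 3650
S_yy = nΣy² − (Σy)² = 13·22476 − (-414)² = 292188 − 171396 = 120792
r = S_xy / √(S_xx·S_yy) = -19284 / √(3650·120792) = -19284 / √440890800 = -19284 / 20997.3998 = -0.9184
t = r·√(n−2)/√(1−r²) = -0.9184·√11 / √(1−0.843459) = -3.045988 / 0.395653 = -7.699

-7.699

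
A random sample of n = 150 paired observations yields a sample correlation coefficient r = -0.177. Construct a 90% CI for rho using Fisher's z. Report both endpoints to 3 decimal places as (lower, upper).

(-0.305, -0.043)

Fisher z: z_r = atanh(r) = ½·ln((1+(-0.177))/(1−(-0.177))) = -0.178884
SE(z) = 1/√(n−3) = 1/√147 = 0.082479
90% ⇒ z* = 1.645; margin = 1.645·0.082479 = 0.135678
CI on z-scale: (-0.314562, -0.043206)
Back-transform: tanh(-0.314562) = -0.304582, tanh(-0.043206) = -0.043179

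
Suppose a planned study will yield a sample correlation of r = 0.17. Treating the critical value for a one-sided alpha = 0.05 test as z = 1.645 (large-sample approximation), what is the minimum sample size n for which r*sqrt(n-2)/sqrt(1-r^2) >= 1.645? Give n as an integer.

r√(n−2)/√(1−r²) ≥ 1.645  ⇔  n−2 ≥ (1.645)²·(1−r²)/r²
(1−r²)/r² = (1−0.0289)/0.0289 = 33.6021
n ≥ 2 + 2.706025·33.6021 = 2 + 90.9281 = 92.9281
⌈92.9281⌉ = 93

93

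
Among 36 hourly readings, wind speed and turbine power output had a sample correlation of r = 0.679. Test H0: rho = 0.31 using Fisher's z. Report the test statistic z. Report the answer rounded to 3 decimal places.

2.911

Fisher z: atanh(0.679) = 0.827256, atanh(0.31) = 0.320545
z = (z_r − z_0)·√(n−3) = (0.827256 − 0.320545)·√33 = 0.506711 · 5.744563 = 2.911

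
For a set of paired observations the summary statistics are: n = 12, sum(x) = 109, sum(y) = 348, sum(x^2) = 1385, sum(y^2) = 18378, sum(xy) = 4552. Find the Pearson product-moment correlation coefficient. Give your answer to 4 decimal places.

S_xy = nΣxy − ΣxΣy = 12·4552 − 109·348 = 54624 − 37932 = 16692
S_xx = nΣx² − (Σx)² = 12·1385 − 109² = 16620 − 11881 = 4739
S_yy = nΣy² − (Σy)² = 12·18378 − 348² = 220536 − 121104 = 99432
r = S_xy / √(S_xx·S_yy) = 16692 / √(4739·99432) = 16692 / √471208248 = 16692 / 21707.3317 = 0.7690

0.7690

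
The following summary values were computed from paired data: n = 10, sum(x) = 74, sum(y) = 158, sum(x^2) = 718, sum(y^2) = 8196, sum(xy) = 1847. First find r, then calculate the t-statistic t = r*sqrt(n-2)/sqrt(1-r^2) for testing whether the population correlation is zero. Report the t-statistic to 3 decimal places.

Numerator: nΣxy − (Σx)(Σy) = 10·1847 − (74)(158) = 6778
Denominator: √[(nΣx²−(Σx)²)(nΣy²−(Σy)²)]
  nΣx²−(Σx)² = 10·718 − 5476 = 1704;  nΣy²−(Σy)² = 10·8196 − 24964 = 56996
  √(1704·56996) = √97121184 = 9855.0081
r = 6778 / 9855.0081 = 0.6878
t = r·√(n−2)/√(1−r²) = 0.6878·√8 / √(1−0.473069) = 1.945392 / 0.725900 = 2.680

2.680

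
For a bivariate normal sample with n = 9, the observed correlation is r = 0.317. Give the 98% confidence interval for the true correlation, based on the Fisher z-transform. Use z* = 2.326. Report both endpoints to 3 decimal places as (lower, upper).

(-0.552, 0.856)

z_r = atanh(0.317) = 0.328308;  SE = 1/√(n−3) = 1/√6 = 0.408248
z-limits: 0.328308 ± 2.326·0.408248 = 0.328308 ± 0.949585 = [-0.621277, 1.277893]
ρ-limits: (tanh -0.621277, tanh 1.277893) = (-0.552, 0.856)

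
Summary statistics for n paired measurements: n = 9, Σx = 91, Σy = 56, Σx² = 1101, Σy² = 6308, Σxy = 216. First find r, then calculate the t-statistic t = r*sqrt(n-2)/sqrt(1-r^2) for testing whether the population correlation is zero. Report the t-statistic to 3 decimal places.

S_xy = nΣxy − ΣxΣy = 9·216 − 91·56 = 1944 − 5096 = -3152
S_xx = nΣx² − (Σx)² = 9·1101 − 91² = 9909 − 8281 = 1628
S_yy = nΣy² − (Σy)² = 9·6308 − 56² = 56772 − 3136 = 53636
r = S_xy / √(S_xx·S_yy) = -3152 / √(1628·53636) = -3152 / √87319408 = -3152 / 9344.4854 = -0.3373
t = r·√(n−2)/√(1−r²) = -0.3373·√7 / √(1−0.113771) = -0.892412 / 0.941397 = -0.948

-0.948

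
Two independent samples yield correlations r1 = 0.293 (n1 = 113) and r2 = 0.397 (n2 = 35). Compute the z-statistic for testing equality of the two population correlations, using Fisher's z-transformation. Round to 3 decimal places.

Fisher z-transforms: z1 = atanh(0.293) = 0.301845, z2 = atanh(0.397) = 0.420083; difference d = -0.118238
Var(d) = 1/110 + 1/32 = 0.0090909 + 0.0312500 = 0.0403409
z = d/√Var(d) = -0.118238 / √0.0403409 = -0.118238 / 0.200850 = -0.589

-0.589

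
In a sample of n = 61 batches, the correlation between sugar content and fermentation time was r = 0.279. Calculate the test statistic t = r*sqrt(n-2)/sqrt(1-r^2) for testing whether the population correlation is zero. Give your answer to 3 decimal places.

2.232

1 − r² = 1 − 0.077841 = 0.922159;  √(1−r²) = 0.960291
√(n−2) = √59 = 7.681146
t = r·√(n−2)/√(1−r²) = 0.279 · 7.681146 / 0.960291 = 2.232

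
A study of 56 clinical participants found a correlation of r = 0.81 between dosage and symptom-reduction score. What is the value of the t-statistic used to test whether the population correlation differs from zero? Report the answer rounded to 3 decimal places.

1 − r² = 1 − 0.6561 = 0.3439;  √(1−r²) = 0.586430
√(n−2) = √54 = 7.348469
t = r·√(n−2)/√(1−r²) = 0.81 · 7.348469 / 0.586430 = 10.150

10.150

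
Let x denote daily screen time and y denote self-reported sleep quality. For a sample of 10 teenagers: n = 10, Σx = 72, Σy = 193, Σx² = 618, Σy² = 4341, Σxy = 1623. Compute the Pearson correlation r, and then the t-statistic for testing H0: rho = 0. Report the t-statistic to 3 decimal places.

7.954

S_xy = nΣxy − ΣxΣy = 10·1623 − 72·193 = 16230 − 13896 = 2334
S_xx = nΣx² − (Σx)² = 10·618 − 72² = 6180 − 5184 = 996
S_yy = nΣy² − (Σy)² = 10·4341 − 193² = 43410 − 37249 = 6161
r = S_xy / √(S_xx·S_yy) = 2334 / √(996·6161) = 2334 / √6136356 = 2334 / 2477.1669 = 0.9422
t = r·√(n−2)/√(1−r²) = 0.9422·√8 / √(1−0.887741) = 2.664944 / 0.335051 = 7.954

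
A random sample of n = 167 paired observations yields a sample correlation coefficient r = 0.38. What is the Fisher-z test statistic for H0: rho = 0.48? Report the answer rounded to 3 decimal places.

Fisher z: atanh(0.38) = 0.400060, atanh(0.48) = 0.522984
z = (z_r − z_0)·√(n−3) = (0.400060 − 0.522984)·√164 = -0.122924 · 12.806248 = -1.574

-1.574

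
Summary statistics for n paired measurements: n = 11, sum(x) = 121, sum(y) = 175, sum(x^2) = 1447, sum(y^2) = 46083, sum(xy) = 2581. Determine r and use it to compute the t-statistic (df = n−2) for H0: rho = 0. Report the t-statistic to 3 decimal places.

Numerator: nΣxy − (Σx)(Σy) = 11·2581 − (121)(175) = 7216
Denominator: √[(nΣx²−(Σx)²)(nΣy²−(Σy)²)]
  nΣx²−(Σx)² = 11·1447 − 14641 = 1276;  nΣy²−(Σy)² = 11·46083 − 30625 = 476288
  √(1276·476288) = √607743488 = 24652.4540
r = 7216 / 24652.4540 = 0.2927
t = r·√(n−2)/√(1−r²) = 0.2927·√9 / √(1−0.085673) = 0.878100 / 0.956204 = 0.918

0.918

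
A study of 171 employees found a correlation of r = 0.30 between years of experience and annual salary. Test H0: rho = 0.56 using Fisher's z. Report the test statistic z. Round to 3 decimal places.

-4.191

Fisher z: atanh(0.30) = 0.309520, atanh(0.56) = 0.632833
z = (z_r − z_0)·√(n−3) = (0.309520 − 0.632833)·√168 = -0.323313 · 12.961481 = -4.191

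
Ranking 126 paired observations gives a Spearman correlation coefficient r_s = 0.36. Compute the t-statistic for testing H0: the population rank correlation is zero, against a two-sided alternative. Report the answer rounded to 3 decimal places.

4.297

1 − r_s² = 1 − 0.1296 = 0.8704;  √(1−r_s²) = 0.932952
√(n−2) = √124 = 11.135529
t = r_s·√(n−2)/√(1−r_s²) = 0.36 · 11.135529 / 0.932952 = 4.297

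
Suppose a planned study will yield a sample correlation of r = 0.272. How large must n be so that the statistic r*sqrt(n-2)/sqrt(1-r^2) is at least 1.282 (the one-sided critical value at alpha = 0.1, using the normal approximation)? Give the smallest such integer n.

r√(n−2)/√(1−r²) ≥ 1.282  ⇔  n−2 ≥ (1.282)²·(1−r²)/r²
(1−r²)/r² = (1−0.073984)/0.073984 = 12.5164
n ≥ 2 + 1.643524·12.5164 = 2 + 20.5710 = 22.5710
⌈22.5710⌉ = 23

23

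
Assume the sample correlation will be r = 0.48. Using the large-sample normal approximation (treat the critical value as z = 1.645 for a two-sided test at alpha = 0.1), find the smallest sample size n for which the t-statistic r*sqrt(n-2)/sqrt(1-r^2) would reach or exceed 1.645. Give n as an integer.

12

r√(n−2)/√(1−r²) ≥ 1.645  ⇔  n−2 ≥ (1.645)²·(1−r²)/r²
(1−r²)/r² = (1−0.2304)/0.2304 = 3.3403
n ≥ 2 + 2.706025·3.3403 = 2 + 9.0389 = 11.0389
⌈11.0389⌉ = 12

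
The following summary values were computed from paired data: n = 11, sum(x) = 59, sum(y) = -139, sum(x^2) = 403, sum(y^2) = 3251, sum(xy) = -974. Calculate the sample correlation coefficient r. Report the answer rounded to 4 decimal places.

-0.6352

Numerator: nΣxy − (Σx)(Σy) = 11·(-974) − (59)(-139) = -2513
Denominator: √[(nΣx²−(Σx)²)(nΣy²−(Σy)²)]
  nΣx²−(Σx)² = 11·403 − 3481 = 952;  nΣy²−(Σy)² = 11·3251 − 19321 = 16440
  √(952·16440) = √15650880 = 3956.1193
r = -2513 / 3956.1193 = -0.6352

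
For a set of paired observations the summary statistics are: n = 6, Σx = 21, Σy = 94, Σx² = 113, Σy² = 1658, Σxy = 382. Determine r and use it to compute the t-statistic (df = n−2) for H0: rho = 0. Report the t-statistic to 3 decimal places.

1.578

S_xy = nΣxy − ΣxΣy = 6·382 − 21·94 = 2292 − 1974 = 318
S_xx = nΣx² − (Σx)² = 6·113 − 21² = 678 − 441 = 237
S_yy = nΣy² − (Σy)² = 6·1658 − 94² = 9948 − 8836 = 1112
r = S_xy / √(S_xx·S_yy) = 318 / √(237·1112) = 318 / √263544 = 318 / 513.3654 = 0.6194
t = r·√(n−2)/√(1−r²) = 0.6194·√4 / √(1−0.383656) = 1.238800 / 0.785076 = 1.578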